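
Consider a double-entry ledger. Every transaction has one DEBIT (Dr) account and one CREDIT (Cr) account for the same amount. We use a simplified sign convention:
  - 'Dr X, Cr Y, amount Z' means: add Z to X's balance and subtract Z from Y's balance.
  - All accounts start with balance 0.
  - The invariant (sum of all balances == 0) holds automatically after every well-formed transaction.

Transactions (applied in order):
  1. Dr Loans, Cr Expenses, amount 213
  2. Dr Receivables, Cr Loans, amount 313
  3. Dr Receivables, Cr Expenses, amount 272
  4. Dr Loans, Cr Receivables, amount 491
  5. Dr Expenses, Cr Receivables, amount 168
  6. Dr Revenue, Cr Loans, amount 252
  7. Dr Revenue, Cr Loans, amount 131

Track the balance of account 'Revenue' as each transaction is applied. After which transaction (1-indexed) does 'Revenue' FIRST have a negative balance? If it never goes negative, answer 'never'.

Answer: never

Derivation:
After txn 1: Revenue=0
After txn 2: Revenue=0
After txn 3: Revenue=0
After txn 4: Revenue=0
After txn 5: Revenue=0
After txn 6: Revenue=252
After txn 7: Revenue=383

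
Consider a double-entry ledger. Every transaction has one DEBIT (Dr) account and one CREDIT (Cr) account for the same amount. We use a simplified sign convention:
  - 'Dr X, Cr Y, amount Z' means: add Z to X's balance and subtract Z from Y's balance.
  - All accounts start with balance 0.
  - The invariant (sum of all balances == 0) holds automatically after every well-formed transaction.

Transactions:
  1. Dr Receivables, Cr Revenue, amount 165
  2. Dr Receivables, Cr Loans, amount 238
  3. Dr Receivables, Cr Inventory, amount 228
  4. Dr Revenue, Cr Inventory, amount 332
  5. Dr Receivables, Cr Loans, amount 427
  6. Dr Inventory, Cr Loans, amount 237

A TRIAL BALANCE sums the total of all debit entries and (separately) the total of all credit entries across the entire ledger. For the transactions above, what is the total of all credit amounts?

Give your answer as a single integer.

Txn 1: credit+=165
Txn 2: credit+=238
Txn 3: credit+=228
Txn 4: credit+=332
Txn 5: credit+=427
Txn 6: credit+=237
Total credits = 1627

Answer: 1627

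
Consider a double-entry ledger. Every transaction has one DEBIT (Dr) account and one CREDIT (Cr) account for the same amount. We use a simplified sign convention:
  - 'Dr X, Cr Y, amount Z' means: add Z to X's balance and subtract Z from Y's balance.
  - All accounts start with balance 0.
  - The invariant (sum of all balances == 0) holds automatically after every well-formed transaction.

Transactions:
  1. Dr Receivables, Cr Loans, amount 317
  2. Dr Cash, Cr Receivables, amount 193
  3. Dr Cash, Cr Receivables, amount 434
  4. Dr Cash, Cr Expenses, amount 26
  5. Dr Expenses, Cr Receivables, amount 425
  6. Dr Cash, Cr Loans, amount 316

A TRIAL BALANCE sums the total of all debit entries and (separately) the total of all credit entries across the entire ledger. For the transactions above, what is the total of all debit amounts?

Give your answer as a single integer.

Answer: 1711

Derivation:
Txn 1: debit+=317
Txn 2: debit+=193
Txn 3: debit+=434
Txn 4: debit+=26
Txn 5: debit+=425
Txn 6: debit+=316
Total debits = 1711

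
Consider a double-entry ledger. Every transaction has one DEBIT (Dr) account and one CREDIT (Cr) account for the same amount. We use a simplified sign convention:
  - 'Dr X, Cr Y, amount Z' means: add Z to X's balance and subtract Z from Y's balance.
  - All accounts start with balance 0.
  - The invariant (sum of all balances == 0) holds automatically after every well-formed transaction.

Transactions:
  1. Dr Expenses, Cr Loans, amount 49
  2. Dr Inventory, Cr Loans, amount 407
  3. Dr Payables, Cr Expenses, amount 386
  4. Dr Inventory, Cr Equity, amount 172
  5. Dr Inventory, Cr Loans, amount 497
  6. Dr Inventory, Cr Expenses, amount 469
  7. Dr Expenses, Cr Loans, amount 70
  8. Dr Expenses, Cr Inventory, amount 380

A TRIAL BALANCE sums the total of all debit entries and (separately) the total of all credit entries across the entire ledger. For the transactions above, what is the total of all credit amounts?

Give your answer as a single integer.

Txn 1: credit+=49
Txn 2: credit+=407
Txn 3: credit+=386
Txn 4: credit+=172
Txn 5: credit+=497
Txn 6: credit+=469
Txn 7: credit+=70
Txn 8: credit+=380
Total credits = 2430

Answer: 2430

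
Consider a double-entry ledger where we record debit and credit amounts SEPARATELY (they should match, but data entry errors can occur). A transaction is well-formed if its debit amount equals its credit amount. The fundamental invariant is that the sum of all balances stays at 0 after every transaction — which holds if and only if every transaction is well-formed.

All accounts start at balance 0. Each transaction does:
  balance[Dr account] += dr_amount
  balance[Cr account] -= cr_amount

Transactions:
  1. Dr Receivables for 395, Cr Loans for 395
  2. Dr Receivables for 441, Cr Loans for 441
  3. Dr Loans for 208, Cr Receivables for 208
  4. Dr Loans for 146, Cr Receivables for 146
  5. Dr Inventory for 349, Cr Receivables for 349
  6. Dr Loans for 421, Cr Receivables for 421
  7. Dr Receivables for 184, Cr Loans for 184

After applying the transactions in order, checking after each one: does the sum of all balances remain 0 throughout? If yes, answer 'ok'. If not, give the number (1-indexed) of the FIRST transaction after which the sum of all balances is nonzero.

Answer: ok

Derivation:
After txn 1: dr=395 cr=395 sum_balances=0
After txn 2: dr=441 cr=441 sum_balances=0
After txn 3: dr=208 cr=208 sum_balances=0
After txn 4: dr=146 cr=146 sum_balances=0
After txn 5: dr=349 cr=349 sum_balances=0
After txn 6: dr=421 cr=421 sum_balances=0
After txn 7: dr=184 cr=184 sum_balances=0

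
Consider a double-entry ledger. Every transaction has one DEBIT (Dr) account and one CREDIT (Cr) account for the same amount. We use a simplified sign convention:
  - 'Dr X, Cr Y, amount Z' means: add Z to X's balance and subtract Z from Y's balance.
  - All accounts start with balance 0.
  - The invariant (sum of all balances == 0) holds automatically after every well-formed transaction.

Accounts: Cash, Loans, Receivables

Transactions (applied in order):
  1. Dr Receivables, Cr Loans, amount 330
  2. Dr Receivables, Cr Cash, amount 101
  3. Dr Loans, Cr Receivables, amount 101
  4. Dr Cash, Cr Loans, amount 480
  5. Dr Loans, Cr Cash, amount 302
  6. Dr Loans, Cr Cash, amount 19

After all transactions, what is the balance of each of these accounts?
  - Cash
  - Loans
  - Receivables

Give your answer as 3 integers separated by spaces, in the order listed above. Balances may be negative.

Answer: 58 -388 330

Derivation:
After txn 1 (Dr Receivables, Cr Loans, amount 330): Loans=-330 Receivables=330
After txn 2 (Dr Receivables, Cr Cash, amount 101): Cash=-101 Loans=-330 Receivables=431
After txn 3 (Dr Loans, Cr Receivables, amount 101): Cash=-101 Loans=-229 Receivables=330
After txn 4 (Dr Cash, Cr Loans, amount 480): Cash=379 Loans=-709 Receivables=330
After txn 5 (Dr Loans, Cr Cash, amount 302): Cash=77 Loans=-407 Receivables=330
After txn 6 (Dr Loans, Cr Cash, amount 19): Cash=58 Loans=-388 Receivables=330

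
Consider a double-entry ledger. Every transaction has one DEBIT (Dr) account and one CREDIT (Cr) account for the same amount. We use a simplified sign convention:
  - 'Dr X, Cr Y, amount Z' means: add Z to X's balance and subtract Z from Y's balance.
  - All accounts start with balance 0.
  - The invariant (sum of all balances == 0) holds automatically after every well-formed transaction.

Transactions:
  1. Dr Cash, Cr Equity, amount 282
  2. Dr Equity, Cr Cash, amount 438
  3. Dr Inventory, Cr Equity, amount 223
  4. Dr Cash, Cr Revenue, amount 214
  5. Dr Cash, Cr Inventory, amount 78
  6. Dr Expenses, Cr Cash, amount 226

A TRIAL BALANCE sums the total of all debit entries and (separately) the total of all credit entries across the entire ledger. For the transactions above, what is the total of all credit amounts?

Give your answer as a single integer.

Txn 1: credit+=282
Txn 2: credit+=438
Txn 3: credit+=223
Txn 4: credit+=214
Txn 5: credit+=78
Txn 6: credit+=226
Total credits = 1461

Answer: 1461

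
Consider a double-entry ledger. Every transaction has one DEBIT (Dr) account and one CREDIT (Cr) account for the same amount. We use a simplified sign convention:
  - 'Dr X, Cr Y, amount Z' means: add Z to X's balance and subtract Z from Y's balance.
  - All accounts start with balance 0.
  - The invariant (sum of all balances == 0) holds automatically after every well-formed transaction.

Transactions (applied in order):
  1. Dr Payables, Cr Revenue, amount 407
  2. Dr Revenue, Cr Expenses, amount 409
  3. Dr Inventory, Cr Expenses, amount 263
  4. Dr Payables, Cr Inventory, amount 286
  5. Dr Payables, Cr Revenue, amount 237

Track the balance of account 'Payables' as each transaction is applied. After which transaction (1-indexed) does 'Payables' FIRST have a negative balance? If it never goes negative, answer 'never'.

Answer: never

Derivation:
After txn 1: Payables=407
After txn 2: Payables=407
After txn 3: Payables=407
After txn 4: Payables=693
After txn 5: Payables=930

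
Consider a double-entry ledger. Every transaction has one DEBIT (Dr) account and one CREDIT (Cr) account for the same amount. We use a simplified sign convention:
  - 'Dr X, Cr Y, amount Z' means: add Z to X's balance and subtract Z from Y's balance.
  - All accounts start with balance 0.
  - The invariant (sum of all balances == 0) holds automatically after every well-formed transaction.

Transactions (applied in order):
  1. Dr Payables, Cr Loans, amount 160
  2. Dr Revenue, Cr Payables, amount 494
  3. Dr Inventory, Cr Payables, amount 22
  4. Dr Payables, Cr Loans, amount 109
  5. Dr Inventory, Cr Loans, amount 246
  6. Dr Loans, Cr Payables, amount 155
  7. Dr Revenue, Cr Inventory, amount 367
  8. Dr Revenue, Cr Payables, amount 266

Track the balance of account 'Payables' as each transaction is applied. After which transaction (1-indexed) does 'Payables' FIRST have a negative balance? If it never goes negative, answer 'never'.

Answer: 2

Derivation:
After txn 1: Payables=160
After txn 2: Payables=-334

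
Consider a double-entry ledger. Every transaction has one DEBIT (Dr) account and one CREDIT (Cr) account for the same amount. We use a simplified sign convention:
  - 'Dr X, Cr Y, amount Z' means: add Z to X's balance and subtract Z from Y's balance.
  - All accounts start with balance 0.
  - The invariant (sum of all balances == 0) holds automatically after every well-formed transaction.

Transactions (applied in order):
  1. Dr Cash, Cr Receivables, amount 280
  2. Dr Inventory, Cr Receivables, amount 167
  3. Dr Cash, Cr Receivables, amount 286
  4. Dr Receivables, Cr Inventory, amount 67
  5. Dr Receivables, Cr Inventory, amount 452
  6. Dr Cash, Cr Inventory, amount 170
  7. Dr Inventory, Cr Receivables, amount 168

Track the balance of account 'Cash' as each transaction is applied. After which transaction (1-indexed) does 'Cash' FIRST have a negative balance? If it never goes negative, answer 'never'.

Answer: never

Derivation:
After txn 1: Cash=280
After txn 2: Cash=280
After txn 3: Cash=566
After txn 4: Cash=566
After txn 5: Cash=566
After txn 6: Cash=736
After txn 7: Cash=736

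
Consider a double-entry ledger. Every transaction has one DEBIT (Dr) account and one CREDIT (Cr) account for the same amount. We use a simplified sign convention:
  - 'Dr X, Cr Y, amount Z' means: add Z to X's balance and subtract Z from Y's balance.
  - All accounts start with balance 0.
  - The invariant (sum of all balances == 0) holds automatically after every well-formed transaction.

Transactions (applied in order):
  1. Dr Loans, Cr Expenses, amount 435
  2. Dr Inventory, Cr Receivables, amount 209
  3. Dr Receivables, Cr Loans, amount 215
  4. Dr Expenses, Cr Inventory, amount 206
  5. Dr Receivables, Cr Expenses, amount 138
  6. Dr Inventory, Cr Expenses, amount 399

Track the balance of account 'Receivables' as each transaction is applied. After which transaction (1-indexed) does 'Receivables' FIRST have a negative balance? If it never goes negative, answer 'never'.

Answer: 2

Derivation:
After txn 1: Receivables=0
After txn 2: Receivables=-209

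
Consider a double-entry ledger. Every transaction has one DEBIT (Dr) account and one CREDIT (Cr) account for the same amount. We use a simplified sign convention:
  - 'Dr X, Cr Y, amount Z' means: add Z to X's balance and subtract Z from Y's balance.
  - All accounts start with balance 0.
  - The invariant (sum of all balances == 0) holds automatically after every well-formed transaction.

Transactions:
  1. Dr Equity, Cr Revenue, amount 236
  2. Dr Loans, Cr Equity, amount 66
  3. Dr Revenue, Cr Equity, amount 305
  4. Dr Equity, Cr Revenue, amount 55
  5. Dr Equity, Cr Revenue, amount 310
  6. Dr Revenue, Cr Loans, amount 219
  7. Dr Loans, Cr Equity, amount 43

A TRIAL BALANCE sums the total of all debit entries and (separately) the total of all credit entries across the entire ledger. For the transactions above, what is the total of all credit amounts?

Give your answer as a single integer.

Answer: 1234

Derivation:
Txn 1: credit+=236
Txn 2: credit+=66
Txn 3: credit+=305
Txn 4: credit+=55
Txn 5: credit+=310
Txn 6: credit+=219
Txn 7: credit+=43
Total credits = 1234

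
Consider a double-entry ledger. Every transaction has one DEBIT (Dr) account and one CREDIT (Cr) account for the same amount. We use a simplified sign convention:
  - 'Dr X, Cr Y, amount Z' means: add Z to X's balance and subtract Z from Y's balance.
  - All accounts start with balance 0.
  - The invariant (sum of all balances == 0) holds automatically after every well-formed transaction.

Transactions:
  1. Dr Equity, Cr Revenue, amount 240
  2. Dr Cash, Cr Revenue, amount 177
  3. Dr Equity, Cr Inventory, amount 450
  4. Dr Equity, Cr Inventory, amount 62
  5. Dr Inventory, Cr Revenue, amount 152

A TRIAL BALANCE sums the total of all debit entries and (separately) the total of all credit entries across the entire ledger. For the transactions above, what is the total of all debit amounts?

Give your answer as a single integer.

Answer: 1081

Derivation:
Txn 1: debit+=240
Txn 2: debit+=177
Txn 3: debit+=450
Txn 4: debit+=62
Txn 5: debit+=152
Total debits = 1081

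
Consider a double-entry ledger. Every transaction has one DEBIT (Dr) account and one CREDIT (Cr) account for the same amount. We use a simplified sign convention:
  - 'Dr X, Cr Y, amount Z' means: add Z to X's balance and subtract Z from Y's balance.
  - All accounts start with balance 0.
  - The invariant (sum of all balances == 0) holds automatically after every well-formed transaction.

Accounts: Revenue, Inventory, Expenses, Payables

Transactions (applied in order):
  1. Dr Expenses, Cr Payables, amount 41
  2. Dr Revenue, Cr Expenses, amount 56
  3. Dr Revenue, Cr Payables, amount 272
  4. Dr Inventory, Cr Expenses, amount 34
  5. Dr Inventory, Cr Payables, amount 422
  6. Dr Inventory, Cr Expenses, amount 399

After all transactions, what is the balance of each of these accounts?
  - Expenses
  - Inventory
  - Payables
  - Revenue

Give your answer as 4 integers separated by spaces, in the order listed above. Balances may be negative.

After txn 1 (Dr Expenses, Cr Payables, amount 41): Expenses=41 Payables=-41
After txn 2 (Dr Revenue, Cr Expenses, amount 56): Expenses=-15 Payables=-41 Revenue=56
After txn 3 (Dr Revenue, Cr Payables, amount 272): Expenses=-15 Payables=-313 Revenue=328
After txn 4 (Dr Inventory, Cr Expenses, amount 34): Expenses=-49 Inventory=34 Payables=-313 Revenue=328
After txn 5 (Dr Inventory, Cr Payables, amount 422): Expenses=-49 Inventory=456 Payables=-735 Revenue=328
After txn 6 (Dr Inventory, Cr Expenses, amount 399): Expenses=-448 Inventory=855 Payables=-735 Revenue=328

Answer: -448 855 -735 328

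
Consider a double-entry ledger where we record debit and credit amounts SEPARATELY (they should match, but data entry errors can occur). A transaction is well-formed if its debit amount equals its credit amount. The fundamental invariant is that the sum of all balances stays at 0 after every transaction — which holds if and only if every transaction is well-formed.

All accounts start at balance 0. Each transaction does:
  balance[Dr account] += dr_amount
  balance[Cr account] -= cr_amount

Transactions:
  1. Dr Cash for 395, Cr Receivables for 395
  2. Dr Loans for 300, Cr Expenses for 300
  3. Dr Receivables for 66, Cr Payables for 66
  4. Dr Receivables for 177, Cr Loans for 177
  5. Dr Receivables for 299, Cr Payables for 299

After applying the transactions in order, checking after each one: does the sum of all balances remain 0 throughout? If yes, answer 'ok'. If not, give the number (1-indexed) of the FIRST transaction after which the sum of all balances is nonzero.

Answer: ok

Derivation:
After txn 1: dr=395 cr=395 sum_balances=0
After txn 2: dr=300 cr=300 sum_balances=0
After txn 3: dr=66 cr=66 sum_balances=0
After txn 4: dr=177 cr=177 sum_balances=0
After txn 5: dr=299 cr=299 sum_balances=0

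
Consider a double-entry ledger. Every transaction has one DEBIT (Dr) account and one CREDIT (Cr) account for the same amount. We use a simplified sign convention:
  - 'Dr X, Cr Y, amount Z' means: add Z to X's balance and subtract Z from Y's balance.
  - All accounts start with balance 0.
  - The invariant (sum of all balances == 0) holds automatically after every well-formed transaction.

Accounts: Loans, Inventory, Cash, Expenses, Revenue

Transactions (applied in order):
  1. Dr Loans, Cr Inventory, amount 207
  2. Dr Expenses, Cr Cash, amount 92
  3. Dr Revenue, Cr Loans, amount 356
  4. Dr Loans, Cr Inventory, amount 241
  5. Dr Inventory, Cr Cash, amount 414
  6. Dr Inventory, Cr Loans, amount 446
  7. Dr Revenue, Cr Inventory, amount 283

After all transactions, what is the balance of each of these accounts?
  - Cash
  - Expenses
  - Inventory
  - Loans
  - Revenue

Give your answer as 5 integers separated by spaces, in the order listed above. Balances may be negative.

After txn 1 (Dr Loans, Cr Inventory, amount 207): Inventory=-207 Loans=207
After txn 2 (Dr Expenses, Cr Cash, amount 92): Cash=-92 Expenses=92 Inventory=-207 Loans=207
After txn 3 (Dr Revenue, Cr Loans, amount 356): Cash=-92 Expenses=92 Inventory=-207 Loans=-149 Revenue=356
After txn 4 (Dr Loans, Cr Inventory, amount 241): Cash=-92 Expenses=92 Inventory=-448 Loans=92 Revenue=356
After txn 5 (Dr Inventory, Cr Cash, amount 414): Cash=-506 Expenses=92 Inventory=-34 Loans=92 Revenue=356
After txn 6 (Dr Inventory, Cr Loans, amount 446): Cash=-506 Expenses=92 Inventory=412 Loans=-354 Revenue=356
After txn 7 (Dr Revenue, Cr Inventory, amount 283): Cash=-506 Expenses=92 Inventory=129 Loans=-354 Revenue=639

Answer: -506 92 129 -354 639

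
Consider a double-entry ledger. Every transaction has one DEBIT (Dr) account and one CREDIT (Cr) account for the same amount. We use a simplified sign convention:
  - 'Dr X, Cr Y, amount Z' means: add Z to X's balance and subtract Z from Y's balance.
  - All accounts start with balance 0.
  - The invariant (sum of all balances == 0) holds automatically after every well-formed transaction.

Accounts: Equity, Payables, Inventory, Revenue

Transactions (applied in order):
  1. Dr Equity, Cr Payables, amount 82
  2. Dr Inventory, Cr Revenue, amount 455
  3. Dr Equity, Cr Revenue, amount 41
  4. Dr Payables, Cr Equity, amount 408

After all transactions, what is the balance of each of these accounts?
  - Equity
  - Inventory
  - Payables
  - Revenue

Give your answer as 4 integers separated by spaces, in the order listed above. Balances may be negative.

After txn 1 (Dr Equity, Cr Payables, amount 82): Equity=82 Payables=-82
After txn 2 (Dr Inventory, Cr Revenue, amount 455): Equity=82 Inventory=455 Payables=-82 Revenue=-455
After txn 3 (Dr Equity, Cr Revenue, amount 41): Equity=123 Inventory=455 Payables=-82 Revenue=-496
After txn 4 (Dr Payables, Cr Equity, amount 408): Equity=-285 Inventory=455 Payables=326 Revenue=-496

Answer: -285 455 326 -496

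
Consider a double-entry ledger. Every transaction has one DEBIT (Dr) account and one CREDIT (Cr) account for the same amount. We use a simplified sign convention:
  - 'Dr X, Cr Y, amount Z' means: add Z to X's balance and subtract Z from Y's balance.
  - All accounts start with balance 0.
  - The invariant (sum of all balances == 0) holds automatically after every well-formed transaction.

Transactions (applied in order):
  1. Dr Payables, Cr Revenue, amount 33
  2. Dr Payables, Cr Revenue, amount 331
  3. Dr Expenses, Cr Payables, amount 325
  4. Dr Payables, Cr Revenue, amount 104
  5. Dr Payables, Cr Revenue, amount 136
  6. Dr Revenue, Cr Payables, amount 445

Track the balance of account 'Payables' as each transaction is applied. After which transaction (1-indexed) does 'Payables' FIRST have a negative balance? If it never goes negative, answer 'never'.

After txn 1: Payables=33
After txn 2: Payables=364
After txn 3: Payables=39
After txn 4: Payables=143
After txn 5: Payables=279
After txn 6: Payables=-166

Answer: 6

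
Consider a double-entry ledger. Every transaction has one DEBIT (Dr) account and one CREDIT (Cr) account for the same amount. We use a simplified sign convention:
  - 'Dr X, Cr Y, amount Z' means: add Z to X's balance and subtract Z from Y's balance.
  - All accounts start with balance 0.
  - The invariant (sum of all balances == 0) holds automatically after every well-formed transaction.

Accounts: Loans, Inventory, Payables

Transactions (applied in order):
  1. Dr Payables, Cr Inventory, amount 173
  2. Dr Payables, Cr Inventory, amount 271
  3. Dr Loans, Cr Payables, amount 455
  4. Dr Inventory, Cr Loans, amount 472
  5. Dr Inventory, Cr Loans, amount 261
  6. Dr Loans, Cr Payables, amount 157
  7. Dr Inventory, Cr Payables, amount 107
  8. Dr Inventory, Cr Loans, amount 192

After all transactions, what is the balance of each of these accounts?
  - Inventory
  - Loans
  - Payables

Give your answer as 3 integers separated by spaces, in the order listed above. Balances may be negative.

Answer: 588 -313 -275

Derivation:
After txn 1 (Dr Payables, Cr Inventory, amount 173): Inventory=-173 Payables=173
After txn 2 (Dr Payables, Cr Inventory, amount 271): Inventory=-444 Payables=444
After txn 3 (Dr Loans, Cr Payables, amount 455): Inventory=-444 Loans=455 Payables=-11
After txn 4 (Dr Inventory, Cr Loans, amount 472): Inventory=28 Loans=-17 Payables=-11
After txn 5 (Dr Inventory, Cr Loans, amount 261): Inventory=289 Loans=-278 Payables=-11
After txn 6 (Dr Loans, Cr Payables, amount 157): Inventory=289 Loans=-121 Payables=-168
After txn 7 (Dr Inventory, Cr Payables, amount 107): Inventory=396 Loans=-121 Payables=-275
After txn 8 (Dr Inventory, Cr Loans, amount 192): Inventory=588 Loans=-313 Payables=-275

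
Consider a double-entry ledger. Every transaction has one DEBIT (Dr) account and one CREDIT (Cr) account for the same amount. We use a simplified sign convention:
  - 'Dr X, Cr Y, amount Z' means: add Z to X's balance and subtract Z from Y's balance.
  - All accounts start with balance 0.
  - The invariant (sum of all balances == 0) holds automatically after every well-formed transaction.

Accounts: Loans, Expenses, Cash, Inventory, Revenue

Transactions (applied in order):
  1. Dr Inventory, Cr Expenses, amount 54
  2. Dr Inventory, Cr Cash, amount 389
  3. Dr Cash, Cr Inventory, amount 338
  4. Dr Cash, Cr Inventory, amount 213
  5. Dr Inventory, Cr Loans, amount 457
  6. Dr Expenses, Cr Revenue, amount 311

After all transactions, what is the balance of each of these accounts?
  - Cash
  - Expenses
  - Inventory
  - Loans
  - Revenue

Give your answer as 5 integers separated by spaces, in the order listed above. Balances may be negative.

Answer: 162 257 349 -457 -311

Derivation:
After txn 1 (Dr Inventory, Cr Expenses, amount 54): Expenses=-54 Inventory=54
After txn 2 (Dr Inventory, Cr Cash, amount 389): Cash=-389 Expenses=-54 Inventory=443
After txn 3 (Dr Cash, Cr Inventory, amount 338): Cash=-51 Expenses=-54 Inventory=105
After txn 4 (Dr Cash, Cr Inventory, amount 213): Cash=162 Expenses=-54 Inventory=-108
After txn 5 (Dr Inventory, Cr Loans, amount 457): Cash=162 Expenses=-54 Inventory=349 Loans=-457
After txn 6 (Dr Expenses, Cr Revenue, amount 311): Cash=162 Expenses=257 Inventory=349 Loans=-457 Revenue=-311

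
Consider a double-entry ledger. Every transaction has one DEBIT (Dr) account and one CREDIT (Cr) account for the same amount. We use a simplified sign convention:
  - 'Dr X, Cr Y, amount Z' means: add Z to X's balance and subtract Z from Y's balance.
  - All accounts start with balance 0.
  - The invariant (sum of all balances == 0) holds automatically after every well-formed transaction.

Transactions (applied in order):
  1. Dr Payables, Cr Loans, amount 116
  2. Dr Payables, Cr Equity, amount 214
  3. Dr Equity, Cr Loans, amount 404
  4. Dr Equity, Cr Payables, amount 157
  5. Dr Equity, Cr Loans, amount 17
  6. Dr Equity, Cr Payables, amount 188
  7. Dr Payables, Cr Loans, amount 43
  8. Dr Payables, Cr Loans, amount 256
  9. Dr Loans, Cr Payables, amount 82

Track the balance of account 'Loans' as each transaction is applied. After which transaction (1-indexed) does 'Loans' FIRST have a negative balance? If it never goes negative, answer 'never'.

Answer: 1

Derivation:
After txn 1: Loans=-116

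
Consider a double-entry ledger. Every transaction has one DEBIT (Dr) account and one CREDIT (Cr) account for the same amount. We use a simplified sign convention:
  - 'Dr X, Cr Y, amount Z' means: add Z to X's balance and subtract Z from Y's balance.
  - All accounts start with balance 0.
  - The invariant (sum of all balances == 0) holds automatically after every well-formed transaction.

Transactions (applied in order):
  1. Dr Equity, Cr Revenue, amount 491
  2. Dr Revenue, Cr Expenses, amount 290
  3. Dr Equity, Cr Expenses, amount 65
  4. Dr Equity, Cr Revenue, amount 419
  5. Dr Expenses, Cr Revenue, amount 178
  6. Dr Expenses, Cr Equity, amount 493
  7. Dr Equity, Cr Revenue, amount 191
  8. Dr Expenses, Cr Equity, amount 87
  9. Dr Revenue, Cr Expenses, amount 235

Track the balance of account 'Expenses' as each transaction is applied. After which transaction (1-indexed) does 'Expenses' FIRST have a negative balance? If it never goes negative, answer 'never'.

Answer: 2

Derivation:
After txn 1: Expenses=0
After txn 2: Expenses=-290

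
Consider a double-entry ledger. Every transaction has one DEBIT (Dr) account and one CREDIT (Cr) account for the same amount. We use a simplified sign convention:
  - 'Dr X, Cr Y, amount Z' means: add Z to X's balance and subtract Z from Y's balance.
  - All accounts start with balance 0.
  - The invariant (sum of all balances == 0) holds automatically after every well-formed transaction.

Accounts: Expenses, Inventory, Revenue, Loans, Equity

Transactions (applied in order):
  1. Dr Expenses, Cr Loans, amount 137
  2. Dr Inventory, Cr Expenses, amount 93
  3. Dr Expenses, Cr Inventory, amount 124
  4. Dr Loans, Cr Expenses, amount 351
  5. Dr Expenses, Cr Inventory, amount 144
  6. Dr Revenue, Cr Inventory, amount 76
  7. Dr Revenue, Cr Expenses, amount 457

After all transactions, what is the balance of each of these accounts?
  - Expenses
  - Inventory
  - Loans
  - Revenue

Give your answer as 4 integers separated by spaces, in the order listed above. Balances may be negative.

After txn 1 (Dr Expenses, Cr Loans, amount 137): Expenses=137 Loans=-137
After txn 2 (Dr Inventory, Cr Expenses, amount 93): Expenses=44 Inventory=93 Loans=-137
After txn 3 (Dr Expenses, Cr Inventory, amount 124): Expenses=168 Inventory=-31 Loans=-137
After txn 4 (Dr Loans, Cr Expenses, amount 351): Expenses=-183 Inventory=-31 Loans=214
After txn 5 (Dr Expenses, Cr Inventory, amount 144): Expenses=-39 Inventory=-175 Loans=214
After txn 6 (Dr Revenue, Cr Inventory, amount 76): Expenses=-39 Inventory=-251 Loans=214 Revenue=76
After txn 7 (Dr Revenue, Cr Expenses, amount 457): Expenses=-496 Inventory=-251 Loans=214 Revenue=533

Answer: -496 -251 214 533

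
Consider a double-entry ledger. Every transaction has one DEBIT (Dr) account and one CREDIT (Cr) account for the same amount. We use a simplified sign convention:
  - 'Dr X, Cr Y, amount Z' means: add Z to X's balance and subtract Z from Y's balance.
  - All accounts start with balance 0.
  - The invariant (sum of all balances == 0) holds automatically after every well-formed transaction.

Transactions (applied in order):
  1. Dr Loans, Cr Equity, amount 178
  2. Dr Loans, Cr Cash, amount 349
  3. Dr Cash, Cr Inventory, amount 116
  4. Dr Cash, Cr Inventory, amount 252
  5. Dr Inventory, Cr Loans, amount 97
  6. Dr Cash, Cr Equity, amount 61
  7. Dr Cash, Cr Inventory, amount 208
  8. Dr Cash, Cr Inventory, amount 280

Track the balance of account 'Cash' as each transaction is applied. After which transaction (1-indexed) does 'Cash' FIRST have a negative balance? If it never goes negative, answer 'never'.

After txn 1: Cash=0
After txn 2: Cash=-349

Answer: 2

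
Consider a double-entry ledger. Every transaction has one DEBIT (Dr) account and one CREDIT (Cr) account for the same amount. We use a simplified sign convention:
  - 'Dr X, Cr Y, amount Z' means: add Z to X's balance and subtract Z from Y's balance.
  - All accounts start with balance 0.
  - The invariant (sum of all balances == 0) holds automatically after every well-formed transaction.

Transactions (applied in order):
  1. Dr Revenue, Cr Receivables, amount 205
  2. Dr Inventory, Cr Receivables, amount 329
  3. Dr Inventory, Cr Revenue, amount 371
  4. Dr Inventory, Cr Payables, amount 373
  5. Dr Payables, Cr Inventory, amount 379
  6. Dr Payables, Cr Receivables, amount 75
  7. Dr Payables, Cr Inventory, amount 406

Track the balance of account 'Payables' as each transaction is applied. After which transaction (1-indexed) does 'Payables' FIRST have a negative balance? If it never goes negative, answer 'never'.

After txn 1: Payables=0
After txn 2: Payables=0
After txn 3: Payables=0
After txn 4: Payables=-373

Answer: 4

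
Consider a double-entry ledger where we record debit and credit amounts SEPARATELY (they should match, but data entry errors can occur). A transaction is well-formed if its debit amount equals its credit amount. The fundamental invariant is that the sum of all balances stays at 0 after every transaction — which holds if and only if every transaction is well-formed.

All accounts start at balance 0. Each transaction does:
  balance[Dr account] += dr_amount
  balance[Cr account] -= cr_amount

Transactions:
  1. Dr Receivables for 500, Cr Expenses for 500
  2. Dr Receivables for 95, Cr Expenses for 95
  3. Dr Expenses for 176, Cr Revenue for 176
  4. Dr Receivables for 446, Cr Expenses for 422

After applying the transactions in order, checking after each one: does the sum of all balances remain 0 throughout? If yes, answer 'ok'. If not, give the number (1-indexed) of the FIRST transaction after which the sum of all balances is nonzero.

After txn 1: dr=500 cr=500 sum_balances=0
After txn 2: dr=95 cr=95 sum_balances=0
After txn 3: dr=176 cr=176 sum_balances=0
After txn 4: dr=446 cr=422 sum_balances=24

Answer: 4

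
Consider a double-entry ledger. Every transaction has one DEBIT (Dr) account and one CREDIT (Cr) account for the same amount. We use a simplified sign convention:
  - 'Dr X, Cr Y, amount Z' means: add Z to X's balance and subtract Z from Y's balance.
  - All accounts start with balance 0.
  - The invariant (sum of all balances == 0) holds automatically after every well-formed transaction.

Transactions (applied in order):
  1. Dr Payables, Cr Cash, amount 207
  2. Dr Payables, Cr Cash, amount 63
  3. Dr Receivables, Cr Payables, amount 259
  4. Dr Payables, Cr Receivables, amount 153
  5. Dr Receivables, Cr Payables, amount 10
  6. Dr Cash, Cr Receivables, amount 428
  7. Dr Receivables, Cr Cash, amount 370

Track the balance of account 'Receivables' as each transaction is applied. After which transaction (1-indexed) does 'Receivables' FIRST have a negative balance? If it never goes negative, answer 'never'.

Answer: 6

Derivation:
After txn 1: Receivables=0
After txn 2: Receivables=0
After txn 3: Receivables=259
After txn 4: Receivables=106
After txn 5: Receivables=116
After txn 6: Receivables=-312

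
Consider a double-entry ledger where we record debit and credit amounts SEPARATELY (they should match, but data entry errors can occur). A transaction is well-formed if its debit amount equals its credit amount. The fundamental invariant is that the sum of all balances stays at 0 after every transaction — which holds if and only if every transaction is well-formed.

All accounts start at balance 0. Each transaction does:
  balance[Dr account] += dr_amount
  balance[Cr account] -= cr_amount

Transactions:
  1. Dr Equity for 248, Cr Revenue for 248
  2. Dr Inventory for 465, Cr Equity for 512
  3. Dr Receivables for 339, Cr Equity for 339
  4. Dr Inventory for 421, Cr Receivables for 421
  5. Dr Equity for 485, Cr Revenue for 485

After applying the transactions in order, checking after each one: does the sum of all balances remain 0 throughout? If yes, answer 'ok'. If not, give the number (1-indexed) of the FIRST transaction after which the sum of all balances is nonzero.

After txn 1: dr=248 cr=248 sum_balances=0
After txn 2: dr=465 cr=512 sum_balances=-47
After txn 3: dr=339 cr=339 sum_balances=-47
After txn 4: dr=421 cr=421 sum_balances=-47
After txn 5: dr=485 cr=485 sum_balances=-47

Answer: 2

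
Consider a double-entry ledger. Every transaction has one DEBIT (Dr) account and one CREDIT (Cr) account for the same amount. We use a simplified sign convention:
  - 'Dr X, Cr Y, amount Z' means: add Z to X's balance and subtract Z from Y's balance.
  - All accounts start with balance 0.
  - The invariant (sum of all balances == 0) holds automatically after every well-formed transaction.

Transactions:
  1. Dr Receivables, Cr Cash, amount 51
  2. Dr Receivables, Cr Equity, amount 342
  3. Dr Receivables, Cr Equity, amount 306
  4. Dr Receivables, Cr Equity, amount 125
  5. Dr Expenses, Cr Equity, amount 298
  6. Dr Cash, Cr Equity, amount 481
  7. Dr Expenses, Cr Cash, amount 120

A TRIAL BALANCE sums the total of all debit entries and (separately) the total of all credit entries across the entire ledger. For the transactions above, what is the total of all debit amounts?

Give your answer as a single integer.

Answer: 1723

Derivation:
Txn 1: debit+=51
Txn 2: debit+=342
Txn 3: debit+=306
Txn 4: debit+=125
Txn 5: debit+=298
Txn 6: debit+=481
Txn 7: debit+=120
Total debits = 1723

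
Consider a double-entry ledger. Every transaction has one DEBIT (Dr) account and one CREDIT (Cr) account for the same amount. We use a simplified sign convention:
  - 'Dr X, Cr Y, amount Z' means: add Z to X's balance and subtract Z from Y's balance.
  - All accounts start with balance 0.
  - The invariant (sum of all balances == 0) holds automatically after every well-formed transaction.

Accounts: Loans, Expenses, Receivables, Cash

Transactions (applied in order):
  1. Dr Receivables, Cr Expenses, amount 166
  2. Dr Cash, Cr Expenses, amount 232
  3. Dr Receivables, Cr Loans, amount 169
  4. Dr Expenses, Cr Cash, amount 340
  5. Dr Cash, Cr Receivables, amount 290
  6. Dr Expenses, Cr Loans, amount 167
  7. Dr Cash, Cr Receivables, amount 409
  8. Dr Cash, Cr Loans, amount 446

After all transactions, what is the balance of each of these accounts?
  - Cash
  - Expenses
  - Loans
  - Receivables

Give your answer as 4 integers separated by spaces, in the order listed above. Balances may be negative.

After txn 1 (Dr Receivables, Cr Expenses, amount 166): Expenses=-166 Receivables=166
After txn 2 (Dr Cash, Cr Expenses, amount 232): Cash=232 Expenses=-398 Receivables=166
After txn 3 (Dr Receivables, Cr Loans, amount 169): Cash=232 Expenses=-398 Loans=-169 Receivables=335
After txn 4 (Dr Expenses, Cr Cash, amount 340): Cash=-108 Expenses=-58 Loans=-169 Receivables=335
After txn 5 (Dr Cash, Cr Receivables, amount 290): Cash=182 Expenses=-58 Loans=-169 Receivables=45
After txn 6 (Dr Expenses, Cr Loans, amount 167): Cash=182 Expenses=109 Loans=-336 Receivables=45
After txn 7 (Dr Cash, Cr Receivables, amount 409): Cash=591 Expenses=109 Loans=-336 Receivables=-364
After txn 8 (Dr Cash, Cr Loans, amount 446): Cash=1037 Expenses=109 Loans=-782 Receivables=-364

Answer: 1037 109 -782 -364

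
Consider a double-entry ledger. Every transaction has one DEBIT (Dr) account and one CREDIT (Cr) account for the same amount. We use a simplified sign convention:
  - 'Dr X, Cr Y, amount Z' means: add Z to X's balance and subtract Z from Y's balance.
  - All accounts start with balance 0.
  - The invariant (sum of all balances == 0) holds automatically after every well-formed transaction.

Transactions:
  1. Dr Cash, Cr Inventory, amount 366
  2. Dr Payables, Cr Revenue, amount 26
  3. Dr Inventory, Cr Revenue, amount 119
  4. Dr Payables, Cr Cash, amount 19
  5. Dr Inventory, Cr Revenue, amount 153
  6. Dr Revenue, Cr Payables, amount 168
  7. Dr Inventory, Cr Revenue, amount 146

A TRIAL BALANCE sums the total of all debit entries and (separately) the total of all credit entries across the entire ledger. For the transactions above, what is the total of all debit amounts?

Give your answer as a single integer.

Answer: 997

Derivation:
Txn 1: debit+=366
Txn 2: debit+=26
Txn 3: debit+=119
Txn 4: debit+=19
Txn 5: debit+=153
Txn 6: debit+=168
Txn 7: debit+=146
Total debits = 997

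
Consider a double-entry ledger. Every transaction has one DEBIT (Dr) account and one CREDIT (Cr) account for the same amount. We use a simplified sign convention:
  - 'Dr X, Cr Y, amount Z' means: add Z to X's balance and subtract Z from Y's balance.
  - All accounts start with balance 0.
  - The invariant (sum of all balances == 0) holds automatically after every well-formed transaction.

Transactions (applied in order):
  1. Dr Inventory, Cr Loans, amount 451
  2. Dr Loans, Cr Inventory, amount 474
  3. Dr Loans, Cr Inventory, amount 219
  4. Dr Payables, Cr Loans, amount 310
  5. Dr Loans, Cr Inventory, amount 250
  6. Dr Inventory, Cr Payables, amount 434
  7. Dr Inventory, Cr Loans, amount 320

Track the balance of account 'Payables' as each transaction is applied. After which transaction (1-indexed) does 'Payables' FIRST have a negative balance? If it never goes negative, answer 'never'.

After txn 1: Payables=0
After txn 2: Payables=0
After txn 3: Payables=0
After txn 4: Payables=310
After txn 5: Payables=310
After txn 6: Payables=-124

Answer: 6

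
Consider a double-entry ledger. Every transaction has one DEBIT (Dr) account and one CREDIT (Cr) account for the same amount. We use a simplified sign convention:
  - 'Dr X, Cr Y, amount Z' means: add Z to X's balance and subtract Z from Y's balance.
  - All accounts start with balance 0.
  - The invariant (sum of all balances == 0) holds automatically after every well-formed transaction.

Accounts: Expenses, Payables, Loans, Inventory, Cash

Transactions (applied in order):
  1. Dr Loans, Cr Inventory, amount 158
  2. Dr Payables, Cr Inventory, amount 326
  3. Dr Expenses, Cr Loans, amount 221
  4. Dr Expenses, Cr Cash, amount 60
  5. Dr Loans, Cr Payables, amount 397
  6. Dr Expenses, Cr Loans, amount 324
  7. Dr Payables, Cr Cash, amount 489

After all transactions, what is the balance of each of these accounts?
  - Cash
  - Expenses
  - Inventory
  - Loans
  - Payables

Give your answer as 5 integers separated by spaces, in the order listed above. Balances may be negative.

Answer: -549 605 -484 10 418

Derivation:
After txn 1 (Dr Loans, Cr Inventory, amount 158): Inventory=-158 Loans=158
After txn 2 (Dr Payables, Cr Inventory, amount 326): Inventory=-484 Loans=158 Payables=326
After txn 3 (Dr Expenses, Cr Loans, amount 221): Expenses=221 Inventory=-484 Loans=-63 Payables=326
After txn 4 (Dr Expenses, Cr Cash, amount 60): Cash=-60 Expenses=281 Inventory=-484 Loans=-63 Payables=326
After txn 5 (Dr Loans, Cr Payables, amount 397): Cash=-60 Expenses=281 Inventory=-484 Loans=334 Payables=-71
After txn 6 (Dr Expenses, Cr Loans, amount 324): Cash=-60 Expenses=605 Inventory=-484 Loans=10 Payables=-71
After txn 7 (Dr Payables, Cr Cash, amount 489): Cash=-549 Expenses=605 Inventory=-484 Loans=10 Payables=418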